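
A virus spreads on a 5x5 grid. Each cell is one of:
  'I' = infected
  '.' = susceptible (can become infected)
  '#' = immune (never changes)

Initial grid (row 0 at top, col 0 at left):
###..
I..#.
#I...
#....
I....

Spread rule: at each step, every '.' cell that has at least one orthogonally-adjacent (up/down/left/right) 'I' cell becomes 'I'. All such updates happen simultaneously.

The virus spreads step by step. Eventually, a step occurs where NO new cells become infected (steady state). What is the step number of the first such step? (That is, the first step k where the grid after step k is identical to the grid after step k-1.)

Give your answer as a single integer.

Step 0 (initial): 3 infected
Step 1: +4 new -> 7 infected
Step 2: +4 new -> 11 infected
Step 3: +3 new -> 14 infected
Step 4: +3 new -> 17 infected
Step 5: +1 new -> 18 infected
Step 6: +1 new -> 19 infected
Step 7: +0 new -> 19 infected

Answer: 7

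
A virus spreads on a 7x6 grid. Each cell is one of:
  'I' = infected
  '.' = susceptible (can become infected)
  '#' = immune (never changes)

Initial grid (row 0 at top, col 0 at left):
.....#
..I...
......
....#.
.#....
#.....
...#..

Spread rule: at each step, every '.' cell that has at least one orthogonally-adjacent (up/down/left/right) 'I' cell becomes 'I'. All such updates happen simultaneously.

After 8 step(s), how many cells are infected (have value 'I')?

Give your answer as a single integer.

Answer: 37

Derivation:
Step 0 (initial): 1 infected
Step 1: +4 new -> 5 infected
Step 2: +7 new -> 12 infected
Step 3: +8 new -> 20 infected
Step 4: +4 new -> 24 infected
Step 5: +6 new -> 30 infected
Step 6: +3 new -> 33 infected
Step 7: +3 new -> 36 infected
Step 8: +1 new -> 37 infected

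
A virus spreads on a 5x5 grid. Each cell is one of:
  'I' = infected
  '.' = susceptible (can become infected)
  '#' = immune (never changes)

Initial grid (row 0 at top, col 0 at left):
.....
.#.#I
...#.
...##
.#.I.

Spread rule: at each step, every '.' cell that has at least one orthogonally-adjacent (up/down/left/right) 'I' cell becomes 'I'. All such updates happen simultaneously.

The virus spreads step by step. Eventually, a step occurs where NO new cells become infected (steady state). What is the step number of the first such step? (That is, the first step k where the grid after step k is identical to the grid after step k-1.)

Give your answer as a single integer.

Answer: 7

Derivation:
Step 0 (initial): 2 infected
Step 1: +4 new -> 6 infected
Step 2: +2 new -> 8 infected
Step 3: +3 new -> 11 infected
Step 4: +4 new -> 15 infected
Step 5: +3 new -> 18 infected
Step 6: +1 new -> 19 infected
Step 7: +0 new -> 19 infected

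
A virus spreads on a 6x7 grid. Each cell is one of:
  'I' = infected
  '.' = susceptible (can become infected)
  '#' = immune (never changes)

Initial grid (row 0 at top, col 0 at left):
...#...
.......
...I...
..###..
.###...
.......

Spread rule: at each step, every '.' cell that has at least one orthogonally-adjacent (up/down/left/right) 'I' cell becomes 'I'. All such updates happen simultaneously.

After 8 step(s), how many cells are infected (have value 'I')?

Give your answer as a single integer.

Answer: 35

Derivation:
Step 0 (initial): 1 infected
Step 1: +3 new -> 4 infected
Step 2: +4 new -> 8 infected
Step 3: +8 new -> 16 infected
Step 4: +7 new -> 23 infected
Step 5: +6 new -> 29 infected
Step 6: +3 new -> 32 infected
Step 7: +2 new -> 34 infected
Step 8: +1 new -> 35 infected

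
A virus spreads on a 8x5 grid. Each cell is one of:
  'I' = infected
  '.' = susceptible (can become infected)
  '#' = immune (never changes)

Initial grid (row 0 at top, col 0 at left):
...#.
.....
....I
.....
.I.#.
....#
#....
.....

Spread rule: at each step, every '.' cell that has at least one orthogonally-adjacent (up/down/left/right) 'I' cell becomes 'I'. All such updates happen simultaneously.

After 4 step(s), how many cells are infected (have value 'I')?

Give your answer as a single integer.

Answer: 32

Derivation:
Step 0 (initial): 2 infected
Step 1: +7 new -> 9 infected
Step 2: +11 new -> 20 infected
Step 3: +6 new -> 26 infected
Step 4: +6 new -> 32 infected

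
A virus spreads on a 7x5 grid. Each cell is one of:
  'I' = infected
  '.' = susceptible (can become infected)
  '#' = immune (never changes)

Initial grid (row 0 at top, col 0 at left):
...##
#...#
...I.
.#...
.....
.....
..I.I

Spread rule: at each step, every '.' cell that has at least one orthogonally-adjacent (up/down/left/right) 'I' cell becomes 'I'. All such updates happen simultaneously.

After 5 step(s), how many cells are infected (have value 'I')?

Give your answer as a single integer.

Step 0 (initial): 3 infected
Step 1: +8 new -> 11 infected
Step 2: +10 new -> 21 infected
Step 3: +5 new -> 26 infected
Step 4: +3 new -> 29 infected
Step 5: +1 new -> 30 infected

Answer: 30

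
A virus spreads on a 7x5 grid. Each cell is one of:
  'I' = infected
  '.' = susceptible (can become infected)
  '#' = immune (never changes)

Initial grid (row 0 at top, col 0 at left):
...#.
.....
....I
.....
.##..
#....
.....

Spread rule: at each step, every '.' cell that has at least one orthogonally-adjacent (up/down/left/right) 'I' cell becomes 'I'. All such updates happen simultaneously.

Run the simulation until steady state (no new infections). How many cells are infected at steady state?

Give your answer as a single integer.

Step 0 (initial): 1 infected
Step 1: +3 new -> 4 infected
Step 2: +5 new -> 9 infected
Step 3: +5 new -> 14 infected
Step 4: +6 new -> 20 infected
Step 5: +5 new -> 25 infected
Step 6: +4 new -> 29 infected
Step 7: +1 new -> 30 infected
Step 8: +1 new -> 31 infected
Step 9: +0 new -> 31 infected

Answer: 31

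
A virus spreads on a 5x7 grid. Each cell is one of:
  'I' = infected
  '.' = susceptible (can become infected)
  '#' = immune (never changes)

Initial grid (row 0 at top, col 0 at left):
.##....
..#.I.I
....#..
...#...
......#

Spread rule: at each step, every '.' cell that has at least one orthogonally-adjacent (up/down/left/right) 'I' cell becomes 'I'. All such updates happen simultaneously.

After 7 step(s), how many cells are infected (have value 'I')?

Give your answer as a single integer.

Answer: 29

Derivation:
Step 0 (initial): 2 infected
Step 1: +5 new -> 7 infected
Step 2: +5 new -> 12 infected
Step 3: +2 new -> 14 infected
Step 4: +4 new -> 18 infected
Step 5: +5 new -> 23 infected
Step 6: +4 new -> 27 infected
Step 7: +2 new -> 29 infected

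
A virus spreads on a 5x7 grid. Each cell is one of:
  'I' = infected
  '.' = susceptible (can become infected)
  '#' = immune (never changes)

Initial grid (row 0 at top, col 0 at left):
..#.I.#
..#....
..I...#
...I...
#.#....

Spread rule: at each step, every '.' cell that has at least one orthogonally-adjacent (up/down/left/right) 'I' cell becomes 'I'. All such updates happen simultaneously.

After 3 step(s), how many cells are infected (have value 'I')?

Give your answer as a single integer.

Step 0 (initial): 3 infected
Step 1: +8 new -> 11 infected
Step 2: +8 new -> 19 infected
Step 3: +8 new -> 27 infected

Answer: 27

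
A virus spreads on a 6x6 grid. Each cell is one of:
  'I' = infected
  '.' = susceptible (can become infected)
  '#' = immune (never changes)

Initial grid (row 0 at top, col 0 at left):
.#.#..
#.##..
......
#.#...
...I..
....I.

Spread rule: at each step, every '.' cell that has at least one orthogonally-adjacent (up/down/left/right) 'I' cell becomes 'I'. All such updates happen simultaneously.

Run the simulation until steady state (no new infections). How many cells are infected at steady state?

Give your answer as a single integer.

Answer: 27

Derivation:
Step 0 (initial): 2 infected
Step 1: +5 new -> 7 infected
Step 2: +5 new -> 12 infected
Step 3: +6 new -> 18 infected
Step 4: +4 new -> 22 infected
Step 5: +4 new -> 26 infected
Step 6: +1 new -> 27 infected
Step 7: +0 new -> 27 infected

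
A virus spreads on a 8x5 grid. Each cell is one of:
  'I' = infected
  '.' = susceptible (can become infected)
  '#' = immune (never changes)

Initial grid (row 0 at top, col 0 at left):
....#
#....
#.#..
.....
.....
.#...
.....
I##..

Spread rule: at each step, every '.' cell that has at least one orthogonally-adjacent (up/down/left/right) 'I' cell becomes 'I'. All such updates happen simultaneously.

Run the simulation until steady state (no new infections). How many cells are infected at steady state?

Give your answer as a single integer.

Answer: 33

Derivation:
Step 0 (initial): 1 infected
Step 1: +1 new -> 2 infected
Step 2: +2 new -> 4 infected
Step 3: +2 new -> 6 infected
Step 4: +4 new -> 10 infected
Step 5: +5 new -> 15 infected
Step 6: +5 new -> 20 infected
Step 7: +3 new -> 23 infected
Step 8: +4 new -> 27 infected
Step 9: +4 new -> 31 infected
Step 10: +2 new -> 33 infected
Step 11: +0 new -> 33 infected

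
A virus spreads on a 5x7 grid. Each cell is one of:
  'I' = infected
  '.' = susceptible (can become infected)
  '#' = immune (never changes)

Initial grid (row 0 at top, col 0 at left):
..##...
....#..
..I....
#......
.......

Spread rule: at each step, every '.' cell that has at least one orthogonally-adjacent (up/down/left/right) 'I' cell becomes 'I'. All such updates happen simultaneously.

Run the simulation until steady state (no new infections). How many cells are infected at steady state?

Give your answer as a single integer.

Step 0 (initial): 1 infected
Step 1: +4 new -> 5 infected
Step 2: +7 new -> 12 infected
Step 3: +6 new -> 18 infected
Step 4: +6 new -> 24 infected
Step 5: +4 new -> 28 infected
Step 6: +3 new -> 31 infected
Step 7: +0 new -> 31 infected

Answer: 31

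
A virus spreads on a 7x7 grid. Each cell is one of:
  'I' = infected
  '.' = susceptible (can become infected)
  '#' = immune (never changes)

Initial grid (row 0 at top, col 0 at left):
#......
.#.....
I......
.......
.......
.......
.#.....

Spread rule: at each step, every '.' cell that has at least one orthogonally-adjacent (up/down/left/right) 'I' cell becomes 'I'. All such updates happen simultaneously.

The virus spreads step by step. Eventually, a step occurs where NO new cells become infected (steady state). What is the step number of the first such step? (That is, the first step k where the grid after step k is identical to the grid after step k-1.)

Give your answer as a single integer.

Step 0 (initial): 1 infected
Step 1: +3 new -> 4 infected
Step 2: +3 new -> 7 infected
Step 3: +5 new -> 12 infected
Step 4: +7 new -> 19 infected
Step 5: +7 new -> 26 infected
Step 6: +7 new -> 33 infected
Step 7: +6 new -> 39 infected
Step 8: +4 new -> 43 infected
Step 9: +2 new -> 45 infected
Step 10: +1 new -> 46 infected
Step 11: +0 new -> 46 infected

Answer: 11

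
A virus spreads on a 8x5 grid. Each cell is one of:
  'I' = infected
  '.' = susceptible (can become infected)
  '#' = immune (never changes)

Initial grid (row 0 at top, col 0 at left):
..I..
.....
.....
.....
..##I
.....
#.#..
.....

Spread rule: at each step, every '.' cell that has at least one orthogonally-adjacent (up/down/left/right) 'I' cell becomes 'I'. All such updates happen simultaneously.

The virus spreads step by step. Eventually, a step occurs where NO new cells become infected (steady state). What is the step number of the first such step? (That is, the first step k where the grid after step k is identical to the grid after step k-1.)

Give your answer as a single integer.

Answer: 8

Derivation:
Step 0 (initial): 2 infected
Step 1: +5 new -> 7 infected
Step 2: +9 new -> 16 infected
Step 3: +8 new -> 24 infected
Step 4: +4 new -> 28 infected
Step 5: +5 new -> 33 infected
Step 6: +2 new -> 35 infected
Step 7: +1 new -> 36 infected
Step 8: +0 new -> 36 infected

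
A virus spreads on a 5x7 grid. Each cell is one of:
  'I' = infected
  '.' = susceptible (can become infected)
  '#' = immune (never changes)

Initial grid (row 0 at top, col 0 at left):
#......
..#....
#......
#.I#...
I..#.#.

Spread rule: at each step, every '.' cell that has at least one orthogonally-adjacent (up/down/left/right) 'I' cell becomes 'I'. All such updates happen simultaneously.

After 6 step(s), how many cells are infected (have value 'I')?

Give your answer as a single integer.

Step 0 (initial): 2 infected
Step 1: +4 new -> 6 infected
Step 2: +2 new -> 8 infected
Step 3: +3 new -> 11 infected
Step 4: +6 new -> 17 infected
Step 5: +6 new -> 23 infected
Step 6: +3 new -> 26 infected

Answer: 26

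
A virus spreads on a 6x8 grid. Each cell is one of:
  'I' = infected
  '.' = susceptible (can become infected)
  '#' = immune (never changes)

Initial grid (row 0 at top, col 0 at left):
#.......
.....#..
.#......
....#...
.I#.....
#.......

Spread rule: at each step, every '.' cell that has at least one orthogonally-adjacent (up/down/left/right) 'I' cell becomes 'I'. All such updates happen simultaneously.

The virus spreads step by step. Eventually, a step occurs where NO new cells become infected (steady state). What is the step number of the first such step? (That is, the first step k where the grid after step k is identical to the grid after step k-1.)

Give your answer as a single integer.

Answer: 11

Derivation:
Step 0 (initial): 1 infected
Step 1: +3 new -> 4 infected
Step 2: +3 new -> 7 infected
Step 3: +4 new -> 11 infected
Step 4: +5 new -> 16 infected
Step 5: +6 new -> 22 infected
Step 6: +6 new -> 28 infected
Step 7: +5 new -> 33 infected
Step 8: +5 new -> 38 infected
Step 9: +3 new -> 41 infected
Step 10: +1 new -> 42 infected
Step 11: +0 new -> 42 infected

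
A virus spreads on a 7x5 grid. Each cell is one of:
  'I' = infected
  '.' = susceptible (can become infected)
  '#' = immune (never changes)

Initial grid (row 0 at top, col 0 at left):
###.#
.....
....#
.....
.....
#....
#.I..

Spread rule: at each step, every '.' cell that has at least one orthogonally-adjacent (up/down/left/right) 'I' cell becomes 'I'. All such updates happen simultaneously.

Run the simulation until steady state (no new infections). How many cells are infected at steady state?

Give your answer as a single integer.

Answer: 28

Derivation:
Step 0 (initial): 1 infected
Step 1: +3 new -> 4 infected
Step 2: +4 new -> 8 infected
Step 3: +4 new -> 12 infected
Step 4: +5 new -> 17 infected
Step 5: +5 new -> 22 infected
Step 6: +3 new -> 25 infected
Step 7: +3 new -> 28 infected
Step 8: +0 new -> 28 infected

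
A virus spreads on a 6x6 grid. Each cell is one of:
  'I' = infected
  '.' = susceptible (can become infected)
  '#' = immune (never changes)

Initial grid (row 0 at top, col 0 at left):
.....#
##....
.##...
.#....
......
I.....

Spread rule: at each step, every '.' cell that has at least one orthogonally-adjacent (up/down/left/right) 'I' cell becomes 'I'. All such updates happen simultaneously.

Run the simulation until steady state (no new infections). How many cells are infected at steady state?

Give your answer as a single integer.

Answer: 30

Derivation:
Step 0 (initial): 1 infected
Step 1: +2 new -> 3 infected
Step 2: +3 new -> 6 infected
Step 3: +3 new -> 9 infected
Step 4: +3 new -> 12 infected
Step 5: +3 new -> 15 infected
Step 6: +3 new -> 18 infected
Step 7: +3 new -> 21 infected
Step 8: +4 new -> 25 infected
Step 9: +3 new -> 28 infected
Step 10: +1 new -> 29 infected
Step 11: +1 new -> 30 infected
Step 12: +0 new -> 30 infected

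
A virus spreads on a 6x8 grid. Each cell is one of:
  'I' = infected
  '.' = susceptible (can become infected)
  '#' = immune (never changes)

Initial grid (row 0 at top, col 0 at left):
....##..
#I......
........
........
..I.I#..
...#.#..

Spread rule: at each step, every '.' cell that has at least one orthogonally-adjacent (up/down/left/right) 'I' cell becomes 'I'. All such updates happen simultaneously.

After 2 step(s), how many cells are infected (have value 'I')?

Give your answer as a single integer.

Step 0 (initial): 3 infected
Step 1: +9 new -> 12 infected
Step 2: +11 new -> 23 infected

Answer: 23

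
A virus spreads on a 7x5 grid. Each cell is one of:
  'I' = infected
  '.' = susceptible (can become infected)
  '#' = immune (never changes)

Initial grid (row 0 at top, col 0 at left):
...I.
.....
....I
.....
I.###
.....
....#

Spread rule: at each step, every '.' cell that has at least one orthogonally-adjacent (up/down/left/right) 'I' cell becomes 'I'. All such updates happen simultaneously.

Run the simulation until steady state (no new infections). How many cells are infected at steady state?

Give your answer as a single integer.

Step 0 (initial): 3 infected
Step 1: +9 new -> 12 infected
Step 2: +8 new -> 20 infected
Step 3: +7 new -> 27 infected
Step 4: +2 new -> 29 infected
Step 5: +2 new -> 31 infected
Step 6: +0 new -> 31 infected

Answer: 31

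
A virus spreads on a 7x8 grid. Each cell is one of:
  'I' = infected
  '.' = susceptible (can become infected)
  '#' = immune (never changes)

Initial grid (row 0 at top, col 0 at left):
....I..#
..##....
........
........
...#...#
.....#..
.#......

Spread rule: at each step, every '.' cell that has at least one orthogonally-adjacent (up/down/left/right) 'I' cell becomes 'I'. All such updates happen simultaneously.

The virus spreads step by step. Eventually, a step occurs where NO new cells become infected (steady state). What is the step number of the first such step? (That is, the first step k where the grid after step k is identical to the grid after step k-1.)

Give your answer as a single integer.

Answer: 11

Derivation:
Step 0 (initial): 1 infected
Step 1: +3 new -> 4 infected
Step 2: +4 new -> 8 infected
Step 3: +5 new -> 13 infected
Step 4: +8 new -> 21 infected
Step 5: +7 new -> 28 infected
Step 6: +7 new -> 35 infected
Step 7: +6 new -> 41 infected
Step 8: +5 new -> 46 infected
Step 9: +2 new -> 48 infected
Step 10: +1 new -> 49 infected
Step 11: +0 new -> 49 infected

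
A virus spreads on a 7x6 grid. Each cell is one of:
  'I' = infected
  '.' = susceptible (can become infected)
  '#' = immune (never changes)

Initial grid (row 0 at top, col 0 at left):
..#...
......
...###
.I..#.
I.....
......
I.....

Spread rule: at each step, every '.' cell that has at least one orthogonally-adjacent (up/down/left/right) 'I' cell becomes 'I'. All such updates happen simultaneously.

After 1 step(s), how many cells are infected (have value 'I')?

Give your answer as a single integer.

Step 0 (initial): 3 infected
Step 1: +6 new -> 9 infected

Answer: 9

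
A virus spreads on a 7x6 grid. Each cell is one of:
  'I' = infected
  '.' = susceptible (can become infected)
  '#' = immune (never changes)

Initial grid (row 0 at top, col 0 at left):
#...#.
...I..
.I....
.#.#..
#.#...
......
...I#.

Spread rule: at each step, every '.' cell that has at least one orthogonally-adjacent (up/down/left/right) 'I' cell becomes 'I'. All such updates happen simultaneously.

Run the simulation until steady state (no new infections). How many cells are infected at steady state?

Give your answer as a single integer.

Step 0 (initial): 3 infected
Step 1: +9 new -> 12 infected
Step 2: +11 new -> 23 infected
Step 3: +7 new -> 30 infected
Step 4: +5 new -> 35 infected
Step 5: +0 new -> 35 infected

Answer: 35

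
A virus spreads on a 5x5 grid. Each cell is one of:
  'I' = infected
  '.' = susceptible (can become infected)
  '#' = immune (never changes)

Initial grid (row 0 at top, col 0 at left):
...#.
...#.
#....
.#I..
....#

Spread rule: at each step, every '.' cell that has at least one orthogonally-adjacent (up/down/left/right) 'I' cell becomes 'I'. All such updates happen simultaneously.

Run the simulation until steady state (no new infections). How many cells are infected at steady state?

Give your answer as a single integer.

Answer: 20

Derivation:
Step 0 (initial): 1 infected
Step 1: +3 new -> 4 infected
Step 2: +6 new -> 10 infected
Step 3: +4 new -> 14 infected
Step 4: +4 new -> 18 infected
Step 5: +2 new -> 20 infected
Step 6: +0 new -> 20 infected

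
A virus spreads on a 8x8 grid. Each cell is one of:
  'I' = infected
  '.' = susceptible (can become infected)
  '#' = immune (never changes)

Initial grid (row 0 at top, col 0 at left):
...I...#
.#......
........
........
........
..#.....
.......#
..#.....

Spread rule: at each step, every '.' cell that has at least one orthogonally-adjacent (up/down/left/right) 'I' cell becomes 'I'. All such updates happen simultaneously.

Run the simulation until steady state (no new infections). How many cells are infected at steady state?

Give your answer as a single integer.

Step 0 (initial): 1 infected
Step 1: +3 new -> 4 infected
Step 2: +5 new -> 9 infected
Step 3: +6 new -> 15 infected
Step 4: +7 new -> 22 infected
Step 5: +8 new -> 30 infected
Step 6: +7 new -> 37 infected
Step 7: +8 new -> 45 infected
Step 8: +6 new -> 51 infected
Step 9: +5 new -> 56 infected
Step 10: +2 new -> 58 infected
Step 11: +1 new -> 59 infected
Step 12: +0 new -> 59 infected

Answer: 59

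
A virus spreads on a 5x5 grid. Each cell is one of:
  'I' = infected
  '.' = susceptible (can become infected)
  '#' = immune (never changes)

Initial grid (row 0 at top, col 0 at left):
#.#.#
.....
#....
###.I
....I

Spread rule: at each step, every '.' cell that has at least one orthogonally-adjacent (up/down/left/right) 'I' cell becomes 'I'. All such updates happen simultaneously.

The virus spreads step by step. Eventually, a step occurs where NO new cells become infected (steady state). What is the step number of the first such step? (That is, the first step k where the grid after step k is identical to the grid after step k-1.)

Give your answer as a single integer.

Answer: 7

Derivation:
Step 0 (initial): 2 infected
Step 1: +3 new -> 5 infected
Step 2: +3 new -> 8 infected
Step 3: +3 new -> 11 infected
Step 4: +4 new -> 15 infected
Step 5: +1 new -> 16 infected
Step 6: +2 new -> 18 infected
Step 7: +0 new -> 18 infected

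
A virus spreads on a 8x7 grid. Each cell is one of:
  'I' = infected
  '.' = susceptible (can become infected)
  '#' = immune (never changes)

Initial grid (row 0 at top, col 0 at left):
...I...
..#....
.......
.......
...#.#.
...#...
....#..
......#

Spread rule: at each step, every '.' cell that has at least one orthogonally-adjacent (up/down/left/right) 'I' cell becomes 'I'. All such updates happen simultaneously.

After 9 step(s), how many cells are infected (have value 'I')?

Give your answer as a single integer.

Answer: 48

Derivation:
Step 0 (initial): 1 infected
Step 1: +3 new -> 4 infected
Step 2: +4 new -> 8 infected
Step 3: +7 new -> 15 infected
Step 4: +6 new -> 21 infected
Step 5: +6 new -> 27 infected
Step 6: +5 new -> 32 infected
Step 7: +5 new -> 37 infected
Step 8: +6 new -> 43 infected
Step 9: +5 new -> 48 infected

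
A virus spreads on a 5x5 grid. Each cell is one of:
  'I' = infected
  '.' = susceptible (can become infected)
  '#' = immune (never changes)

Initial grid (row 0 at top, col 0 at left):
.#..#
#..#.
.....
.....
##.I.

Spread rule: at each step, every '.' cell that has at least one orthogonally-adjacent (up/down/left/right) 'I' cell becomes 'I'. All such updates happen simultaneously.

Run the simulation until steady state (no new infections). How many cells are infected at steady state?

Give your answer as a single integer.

Answer: 18

Derivation:
Step 0 (initial): 1 infected
Step 1: +3 new -> 4 infected
Step 2: +3 new -> 7 infected
Step 3: +3 new -> 10 infected
Step 4: +4 new -> 14 infected
Step 5: +3 new -> 17 infected
Step 6: +1 new -> 18 infected
Step 7: +0 new -> 18 infected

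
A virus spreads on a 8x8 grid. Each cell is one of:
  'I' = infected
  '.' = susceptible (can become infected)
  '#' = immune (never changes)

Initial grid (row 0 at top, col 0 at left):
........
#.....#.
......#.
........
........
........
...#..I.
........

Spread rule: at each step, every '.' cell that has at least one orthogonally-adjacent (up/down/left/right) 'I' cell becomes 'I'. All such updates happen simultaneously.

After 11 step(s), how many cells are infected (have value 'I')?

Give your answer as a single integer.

Step 0 (initial): 1 infected
Step 1: +4 new -> 5 infected
Step 2: +6 new -> 11 infected
Step 3: +5 new -> 16 infected
Step 4: +5 new -> 21 infected
Step 5: +6 new -> 27 infected
Step 6: +8 new -> 35 infected
Step 7: +9 new -> 44 infected
Step 8: +7 new -> 51 infected
Step 9: +4 new -> 55 infected
Step 10: +3 new -> 58 infected
Step 11: +1 new -> 59 infected

Answer: 59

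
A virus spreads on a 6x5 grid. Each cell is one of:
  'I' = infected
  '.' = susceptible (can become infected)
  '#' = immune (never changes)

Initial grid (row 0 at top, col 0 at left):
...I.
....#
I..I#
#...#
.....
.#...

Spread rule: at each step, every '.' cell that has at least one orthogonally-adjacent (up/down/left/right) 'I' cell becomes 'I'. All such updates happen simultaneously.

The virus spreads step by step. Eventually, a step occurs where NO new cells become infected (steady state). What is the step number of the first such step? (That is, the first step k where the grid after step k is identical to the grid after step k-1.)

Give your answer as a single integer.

Step 0 (initial): 3 infected
Step 1: +7 new -> 10 infected
Step 2: +7 new -> 17 infected
Step 3: +4 new -> 21 infected
Step 4: +3 new -> 24 infected
Step 5: +1 new -> 25 infected
Step 6: +0 new -> 25 infected

Answer: 6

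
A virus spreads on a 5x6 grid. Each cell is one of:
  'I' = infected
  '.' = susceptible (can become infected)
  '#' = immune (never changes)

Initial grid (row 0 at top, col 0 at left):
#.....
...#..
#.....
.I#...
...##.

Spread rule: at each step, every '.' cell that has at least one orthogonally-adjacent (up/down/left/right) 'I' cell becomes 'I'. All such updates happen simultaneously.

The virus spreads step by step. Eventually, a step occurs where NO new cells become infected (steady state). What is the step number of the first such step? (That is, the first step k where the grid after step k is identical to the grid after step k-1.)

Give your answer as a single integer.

Answer: 8

Derivation:
Step 0 (initial): 1 infected
Step 1: +3 new -> 4 infected
Step 2: +4 new -> 8 infected
Step 3: +4 new -> 12 infected
Step 4: +3 new -> 15 infected
Step 5: +4 new -> 19 infected
Step 6: +3 new -> 22 infected
Step 7: +2 new -> 24 infected
Step 8: +0 new -> 24 infected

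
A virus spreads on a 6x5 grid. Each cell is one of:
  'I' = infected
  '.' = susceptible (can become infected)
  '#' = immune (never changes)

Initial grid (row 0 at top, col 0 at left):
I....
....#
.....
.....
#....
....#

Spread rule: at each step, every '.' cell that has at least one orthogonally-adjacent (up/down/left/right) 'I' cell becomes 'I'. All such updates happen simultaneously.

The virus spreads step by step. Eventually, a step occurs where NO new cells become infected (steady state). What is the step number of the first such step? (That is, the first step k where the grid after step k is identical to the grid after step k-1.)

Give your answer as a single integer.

Step 0 (initial): 1 infected
Step 1: +2 new -> 3 infected
Step 2: +3 new -> 6 infected
Step 3: +4 new -> 10 infected
Step 4: +4 new -> 14 infected
Step 5: +3 new -> 17 infected
Step 6: +4 new -> 21 infected
Step 7: +4 new -> 25 infected
Step 8: +2 new -> 27 infected
Step 9: +0 new -> 27 infected

Answer: 9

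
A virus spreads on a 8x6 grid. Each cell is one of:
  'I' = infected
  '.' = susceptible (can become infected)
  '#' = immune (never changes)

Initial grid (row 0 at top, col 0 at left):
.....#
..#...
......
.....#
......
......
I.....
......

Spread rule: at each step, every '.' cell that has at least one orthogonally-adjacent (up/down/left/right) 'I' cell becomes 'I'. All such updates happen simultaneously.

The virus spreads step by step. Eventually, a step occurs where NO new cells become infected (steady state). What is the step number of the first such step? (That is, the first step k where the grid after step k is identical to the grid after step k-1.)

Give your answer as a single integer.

Answer: 11

Derivation:
Step 0 (initial): 1 infected
Step 1: +3 new -> 4 infected
Step 2: +4 new -> 8 infected
Step 3: +5 new -> 13 infected
Step 4: +6 new -> 19 infected
Step 5: +7 new -> 26 infected
Step 6: +7 new -> 33 infected
Step 7: +4 new -> 37 infected
Step 8: +3 new -> 40 infected
Step 9: +3 new -> 43 infected
Step 10: +2 new -> 45 infected
Step 11: +0 new -> 45 infected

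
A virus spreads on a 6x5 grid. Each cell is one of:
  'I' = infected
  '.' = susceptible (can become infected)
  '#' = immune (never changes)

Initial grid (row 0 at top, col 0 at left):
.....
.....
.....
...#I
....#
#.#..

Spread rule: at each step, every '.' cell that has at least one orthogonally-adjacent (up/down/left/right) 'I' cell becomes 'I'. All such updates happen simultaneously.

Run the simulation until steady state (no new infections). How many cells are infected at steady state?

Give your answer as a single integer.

Step 0 (initial): 1 infected
Step 1: +1 new -> 2 infected
Step 2: +2 new -> 4 infected
Step 3: +3 new -> 7 infected
Step 4: +4 new -> 11 infected
Step 5: +5 new -> 16 infected
Step 6: +5 new -> 21 infected
Step 7: +4 new -> 25 infected
Step 8: +1 new -> 26 infected
Step 9: +0 new -> 26 infected

Answer: 26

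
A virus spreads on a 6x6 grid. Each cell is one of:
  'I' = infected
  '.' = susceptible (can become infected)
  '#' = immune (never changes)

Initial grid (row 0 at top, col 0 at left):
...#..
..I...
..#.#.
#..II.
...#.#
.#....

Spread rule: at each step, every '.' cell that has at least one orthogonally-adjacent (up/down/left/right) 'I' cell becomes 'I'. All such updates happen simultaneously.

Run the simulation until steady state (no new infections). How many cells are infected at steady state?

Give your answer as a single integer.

Step 0 (initial): 3 infected
Step 1: +7 new -> 10 infected
Step 2: +8 new -> 18 infected
Step 3: +8 new -> 26 infected
Step 4: +2 new -> 28 infected
Step 5: +1 new -> 29 infected
Step 6: +0 new -> 29 infected

Answer: 29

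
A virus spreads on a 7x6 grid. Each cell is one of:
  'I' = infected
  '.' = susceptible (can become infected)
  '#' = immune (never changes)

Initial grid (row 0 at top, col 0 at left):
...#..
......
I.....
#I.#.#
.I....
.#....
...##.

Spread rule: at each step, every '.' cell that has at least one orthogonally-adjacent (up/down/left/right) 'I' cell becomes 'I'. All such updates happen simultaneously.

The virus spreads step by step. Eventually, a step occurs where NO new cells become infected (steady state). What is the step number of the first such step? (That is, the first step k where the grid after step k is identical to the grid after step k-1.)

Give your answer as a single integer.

Answer: 8

Derivation:
Step 0 (initial): 3 infected
Step 1: +5 new -> 8 infected
Step 2: +6 new -> 14 infected
Step 3: +7 new -> 21 infected
Step 4: +7 new -> 28 infected
Step 5: +3 new -> 31 infected
Step 6: +3 new -> 34 infected
Step 7: +1 new -> 35 infected
Step 8: +0 new -> 35 infected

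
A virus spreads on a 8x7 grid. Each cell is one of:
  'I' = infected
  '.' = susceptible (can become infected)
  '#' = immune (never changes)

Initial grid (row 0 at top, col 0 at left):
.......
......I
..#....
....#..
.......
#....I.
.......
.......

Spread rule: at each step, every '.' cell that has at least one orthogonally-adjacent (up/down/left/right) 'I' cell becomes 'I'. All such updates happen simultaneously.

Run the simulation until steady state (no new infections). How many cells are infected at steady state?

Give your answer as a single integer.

Answer: 53

Derivation:
Step 0 (initial): 2 infected
Step 1: +7 new -> 9 infected
Step 2: +11 new -> 20 infected
Step 3: +8 new -> 28 infected
Step 4: +8 new -> 36 infected
Step 5: +6 new -> 42 infected
Step 6: +7 new -> 49 infected
Step 7: +4 new -> 53 infected
Step 8: +0 new -> 53 infected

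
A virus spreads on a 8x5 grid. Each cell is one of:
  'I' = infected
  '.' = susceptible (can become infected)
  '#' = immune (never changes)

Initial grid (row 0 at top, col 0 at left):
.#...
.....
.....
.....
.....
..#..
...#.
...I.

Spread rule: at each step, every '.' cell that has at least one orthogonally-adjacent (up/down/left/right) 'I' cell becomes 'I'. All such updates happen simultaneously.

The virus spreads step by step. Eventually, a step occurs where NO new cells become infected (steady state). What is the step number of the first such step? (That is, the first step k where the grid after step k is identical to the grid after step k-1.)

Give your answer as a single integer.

Step 0 (initial): 1 infected
Step 1: +2 new -> 3 infected
Step 2: +3 new -> 6 infected
Step 3: +3 new -> 9 infected
Step 4: +4 new -> 13 infected
Step 5: +4 new -> 17 infected
Step 6: +5 new -> 22 infected
Step 7: +5 new -> 27 infected
Step 8: +5 new -> 32 infected
Step 9: +3 new -> 35 infected
Step 10: +2 new -> 37 infected
Step 11: +0 new -> 37 infected

Answer: 11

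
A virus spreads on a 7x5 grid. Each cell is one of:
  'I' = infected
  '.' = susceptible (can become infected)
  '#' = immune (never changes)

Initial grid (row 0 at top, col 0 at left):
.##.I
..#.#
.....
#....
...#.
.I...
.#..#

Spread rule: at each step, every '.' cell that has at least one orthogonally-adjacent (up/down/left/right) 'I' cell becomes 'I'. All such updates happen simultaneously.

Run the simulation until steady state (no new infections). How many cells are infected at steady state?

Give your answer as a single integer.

Step 0 (initial): 2 infected
Step 1: +4 new -> 6 infected
Step 2: +7 new -> 13 infected
Step 3: +5 new -> 18 infected
Step 4: +6 new -> 24 infected
Step 5: +2 new -> 26 infected
Step 6: +1 new -> 27 infected
Step 7: +0 new -> 27 infected

Answer: 27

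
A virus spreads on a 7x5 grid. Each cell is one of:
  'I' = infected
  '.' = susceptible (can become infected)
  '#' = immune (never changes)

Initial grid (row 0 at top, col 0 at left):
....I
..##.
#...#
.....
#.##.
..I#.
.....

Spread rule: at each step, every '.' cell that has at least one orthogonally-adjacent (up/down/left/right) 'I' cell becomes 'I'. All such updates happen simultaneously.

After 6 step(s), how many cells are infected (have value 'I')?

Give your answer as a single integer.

Step 0 (initial): 2 infected
Step 1: +4 new -> 6 infected
Step 2: +5 new -> 11 infected
Step 3: +4 new -> 15 infected
Step 4: +6 new -> 21 infected
Step 5: +4 new -> 25 infected
Step 6: +2 new -> 27 infected

Answer: 27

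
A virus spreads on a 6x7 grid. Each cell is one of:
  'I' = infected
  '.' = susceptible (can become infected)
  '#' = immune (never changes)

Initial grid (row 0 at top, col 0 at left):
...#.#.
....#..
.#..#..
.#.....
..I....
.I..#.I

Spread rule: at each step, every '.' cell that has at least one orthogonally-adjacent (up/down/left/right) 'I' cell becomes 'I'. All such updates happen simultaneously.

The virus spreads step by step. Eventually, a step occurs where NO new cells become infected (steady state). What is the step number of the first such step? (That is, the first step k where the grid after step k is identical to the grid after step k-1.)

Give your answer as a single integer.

Answer: 7

Derivation:
Step 0 (initial): 3 infected
Step 1: +7 new -> 10 infected
Step 2: +7 new -> 17 infected
Step 3: +6 new -> 23 infected
Step 4: +6 new -> 29 infected
Step 5: +4 new -> 33 infected
Step 6: +1 new -> 34 infected
Step 7: +0 new -> 34 infected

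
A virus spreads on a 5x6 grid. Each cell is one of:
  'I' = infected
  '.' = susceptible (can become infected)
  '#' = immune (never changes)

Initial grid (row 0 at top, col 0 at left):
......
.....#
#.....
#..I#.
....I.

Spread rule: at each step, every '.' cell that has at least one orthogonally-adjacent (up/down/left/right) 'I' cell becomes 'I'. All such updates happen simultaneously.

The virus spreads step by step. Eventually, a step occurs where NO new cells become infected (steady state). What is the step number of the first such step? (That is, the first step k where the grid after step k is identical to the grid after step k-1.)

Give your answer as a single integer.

Answer: 7

Derivation:
Step 0 (initial): 2 infected
Step 1: +4 new -> 6 infected
Step 2: +6 new -> 12 infected
Step 3: +6 new -> 18 infected
Step 4: +4 new -> 22 infected
Step 5: +3 new -> 25 infected
Step 6: +1 new -> 26 infected
Step 7: +0 new -> 26 infected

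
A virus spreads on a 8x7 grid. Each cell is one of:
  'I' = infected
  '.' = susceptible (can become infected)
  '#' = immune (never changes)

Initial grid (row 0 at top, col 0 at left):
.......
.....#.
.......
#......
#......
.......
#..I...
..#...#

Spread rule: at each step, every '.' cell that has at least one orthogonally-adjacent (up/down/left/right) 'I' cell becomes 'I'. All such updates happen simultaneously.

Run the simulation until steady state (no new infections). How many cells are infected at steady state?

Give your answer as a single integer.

Step 0 (initial): 1 infected
Step 1: +4 new -> 5 infected
Step 2: +6 new -> 11 infected
Step 3: +8 new -> 19 infected
Step 4: +8 new -> 27 infected
Step 5: +6 new -> 33 infected
Step 6: +6 new -> 39 infected
Step 7: +5 new -> 44 infected
Step 8: +4 new -> 48 infected
Step 9: +2 new -> 50 infected
Step 10: +0 new -> 50 infected

Answer: 50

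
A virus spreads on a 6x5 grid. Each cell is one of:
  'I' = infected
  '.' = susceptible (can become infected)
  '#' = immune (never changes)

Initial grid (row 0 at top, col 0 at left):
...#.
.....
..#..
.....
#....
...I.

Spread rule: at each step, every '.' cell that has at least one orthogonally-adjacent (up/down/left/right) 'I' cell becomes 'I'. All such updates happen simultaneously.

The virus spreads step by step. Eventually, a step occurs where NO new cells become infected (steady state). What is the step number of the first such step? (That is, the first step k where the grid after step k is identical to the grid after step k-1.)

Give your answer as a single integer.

Step 0 (initial): 1 infected
Step 1: +3 new -> 4 infected
Step 2: +4 new -> 8 infected
Step 3: +5 new -> 13 infected
Step 4: +3 new -> 16 infected
Step 5: +4 new -> 20 infected
Step 6: +4 new -> 24 infected
Step 7: +2 new -> 26 infected
Step 8: +1 new -> 27 infected
Step 9: +0 new -> 27 infected

Answer: 9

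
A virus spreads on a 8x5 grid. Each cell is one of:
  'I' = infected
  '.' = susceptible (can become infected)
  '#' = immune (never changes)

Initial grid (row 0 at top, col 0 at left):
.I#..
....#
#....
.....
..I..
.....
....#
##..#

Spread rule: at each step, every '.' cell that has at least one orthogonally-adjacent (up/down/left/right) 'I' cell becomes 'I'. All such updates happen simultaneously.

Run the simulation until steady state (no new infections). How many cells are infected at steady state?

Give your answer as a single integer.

Step 0 (initial): 2 infected
Step 1: +6 new -> 8 infected
Step 2: +11 new -> 19 infected
Step 3: +9 new -> 28 infected
Step 4: +4 new -> 32 infected
Step 5: +1 new -> 33 infected
Step 6: +0 new -> 33 infected

Answer: 33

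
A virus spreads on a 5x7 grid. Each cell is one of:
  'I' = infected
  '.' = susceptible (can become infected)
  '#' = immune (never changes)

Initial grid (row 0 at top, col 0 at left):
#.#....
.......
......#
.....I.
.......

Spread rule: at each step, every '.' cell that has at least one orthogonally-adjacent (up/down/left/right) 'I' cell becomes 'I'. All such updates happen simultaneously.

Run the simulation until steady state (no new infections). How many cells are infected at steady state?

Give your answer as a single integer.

Step 0 (initial): 1 infected
Step 1: +4 new -> 5 infected
Step 2: +5 new -> 10 infected
Step 3: +6 new -> 16 infected
Step 4: +6 new -> 22 infected
Step 5: +5 new -> 27 infected
Step 6: +3 new -> 30 infected
Step 7: +2 new -> 32 infected
Step 8: +0 new -> 32 infected

Answer: 32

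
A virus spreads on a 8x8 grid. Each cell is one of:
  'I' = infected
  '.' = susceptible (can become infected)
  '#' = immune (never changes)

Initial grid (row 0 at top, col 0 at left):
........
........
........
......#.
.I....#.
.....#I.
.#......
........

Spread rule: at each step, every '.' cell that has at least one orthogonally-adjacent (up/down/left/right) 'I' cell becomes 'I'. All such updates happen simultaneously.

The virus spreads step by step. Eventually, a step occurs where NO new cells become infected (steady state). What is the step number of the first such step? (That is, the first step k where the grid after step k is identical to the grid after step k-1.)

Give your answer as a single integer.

Step 0 (initial): 2 infected
Step 1: +6 new -> 8 infected
Step 2: +10 new -> 18 infected
Step 3: +12 new -> 30 infected
Step 4: +12 new -> 42 infected
Step 5: +9 new -> 51 infected
Step 6: +5 new -> 56 infected
Step 7: +3 new -> 59 infected
Step 8: +1 new -> 60 infected
Step 9: +0 new -> 60 infected

Answer: 9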